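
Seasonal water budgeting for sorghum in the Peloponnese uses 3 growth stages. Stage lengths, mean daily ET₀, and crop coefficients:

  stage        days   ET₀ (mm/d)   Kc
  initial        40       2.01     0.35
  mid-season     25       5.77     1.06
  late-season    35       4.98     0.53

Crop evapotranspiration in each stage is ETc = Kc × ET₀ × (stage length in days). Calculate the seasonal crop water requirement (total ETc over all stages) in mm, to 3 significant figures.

273 mm

initial: 0.35 × 2.01 × 40 = 28.14 mm
mid-season: 1.06 × 5.77 × 25 = 152.91 mm
late-season: 0.53 × 4.98 × 35 = 92.38 mm
Seasonal total = 273.43 mm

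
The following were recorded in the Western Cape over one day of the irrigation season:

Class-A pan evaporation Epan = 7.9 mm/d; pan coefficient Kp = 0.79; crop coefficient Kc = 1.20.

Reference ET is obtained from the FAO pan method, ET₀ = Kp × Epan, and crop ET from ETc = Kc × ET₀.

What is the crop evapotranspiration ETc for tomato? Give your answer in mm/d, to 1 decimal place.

ET₀ = 0.79 × 7.9 = 6.2410 mm/d
ETc = Kc × ET₀ = 1.20 × 6.2410 = 7.4892 mm/d

7.5 mm/d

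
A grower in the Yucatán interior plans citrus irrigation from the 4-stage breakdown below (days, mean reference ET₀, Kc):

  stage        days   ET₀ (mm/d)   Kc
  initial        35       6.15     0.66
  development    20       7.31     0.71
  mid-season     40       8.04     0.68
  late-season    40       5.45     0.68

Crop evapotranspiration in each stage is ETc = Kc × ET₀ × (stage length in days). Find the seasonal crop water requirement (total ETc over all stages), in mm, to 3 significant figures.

613 mm

initial: 0.66 × 6.15 × 35 = 142.07 mm
development: 0.71 × 7.31 × 20 = 103.80 mm
mid-season: 0.68 × 8.04 × 40 = 218.69 mm
late-season: 0.68 × 5.45 × 40 = 148.24 mm
Seasonal total = 612.80 mm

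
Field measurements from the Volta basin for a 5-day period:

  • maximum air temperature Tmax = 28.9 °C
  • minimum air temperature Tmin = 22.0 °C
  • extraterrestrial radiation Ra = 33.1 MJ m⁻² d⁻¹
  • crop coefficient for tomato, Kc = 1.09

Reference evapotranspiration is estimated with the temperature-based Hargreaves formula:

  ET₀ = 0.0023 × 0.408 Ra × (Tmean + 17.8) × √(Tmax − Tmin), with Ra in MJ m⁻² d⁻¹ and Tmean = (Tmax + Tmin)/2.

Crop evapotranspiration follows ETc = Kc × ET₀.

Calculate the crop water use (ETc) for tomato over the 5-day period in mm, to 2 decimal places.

19.23 mm

Tmean = (28.9 + 22.0)/2 = 25.45 °C
0.408 Ra = 0.408 × 33.1 = 13.5048 mm/d equivalent
ET₀ = 0.0023 × 13.5048 × (25.45 + 17.8) × √6.9 = 0.0023 × 13.5048 × 43.25 × 2.6268 = 3.5288 mm/d
ETc = Kc × ET₀ = 1.09 × 3.5288 = 3.8464 mm/d
Over 5 days: 3.8464 × 5 = 19.232 mm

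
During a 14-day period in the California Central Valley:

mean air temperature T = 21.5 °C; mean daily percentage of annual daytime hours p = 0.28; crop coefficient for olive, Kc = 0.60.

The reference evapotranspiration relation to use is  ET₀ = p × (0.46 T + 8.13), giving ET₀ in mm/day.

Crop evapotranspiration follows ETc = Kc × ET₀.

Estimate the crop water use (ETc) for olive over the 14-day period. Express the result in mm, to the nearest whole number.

ET₀ = 0.28 × (0.46 × 21.5 + 8.13) = 0.28 × 18.020 = 5.0456 mm/d
ETc = Kc × ET₀ = 0.60 × 5.0456 = 3.0274 mm/d
Over 14 days: 3.0274 × 14 = 42.384 mm

42 mm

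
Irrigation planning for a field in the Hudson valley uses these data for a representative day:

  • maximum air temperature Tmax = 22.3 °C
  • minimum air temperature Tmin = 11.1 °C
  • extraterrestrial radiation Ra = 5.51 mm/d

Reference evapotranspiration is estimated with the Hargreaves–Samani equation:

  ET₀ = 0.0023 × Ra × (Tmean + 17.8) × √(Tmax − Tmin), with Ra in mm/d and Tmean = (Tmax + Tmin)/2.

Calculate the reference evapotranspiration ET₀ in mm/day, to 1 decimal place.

1.5 mm/day

Tmean = (22.3 + 11.1)/2 = 16.70 °C
ET₀ = 0.0023 × 5.51 × (16.70 + 17.8) × √11.2 = 0.0023 × 5.51 × 34.50 × 3.3466 = 1.4632 mm/d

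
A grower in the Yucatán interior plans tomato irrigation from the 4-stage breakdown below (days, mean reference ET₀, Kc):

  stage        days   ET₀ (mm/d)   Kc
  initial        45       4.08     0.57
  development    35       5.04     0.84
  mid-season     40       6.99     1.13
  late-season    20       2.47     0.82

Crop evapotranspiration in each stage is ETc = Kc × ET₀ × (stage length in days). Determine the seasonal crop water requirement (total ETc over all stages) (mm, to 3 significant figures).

609 mm

initial: 0.57 × 4.08 × 45 = 104.65 mm
development: 0.84 × 5.04 × 35 = 148.18 mm
mid-season: 1.13 × 6.99 × 40 = 315.95 mm
late-season: 0.82 × 2.47 × 20 = 40.51 mm
Seasonal total = 609.29 mm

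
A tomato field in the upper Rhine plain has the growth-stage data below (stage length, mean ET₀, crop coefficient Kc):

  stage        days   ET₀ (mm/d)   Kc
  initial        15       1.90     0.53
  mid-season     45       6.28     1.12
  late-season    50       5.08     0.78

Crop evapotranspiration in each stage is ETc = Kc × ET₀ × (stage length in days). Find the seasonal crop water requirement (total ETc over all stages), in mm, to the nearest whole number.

initial: 0.53 × 1.90 × 15 = 15.11 mm
mid-season: 1.12 × 6.28 × 45 = 316.51 mm
late-season: 0.78 × 5.08 × 50 = 198.12 mm
Seasonal total = 529.74 mm

530 mm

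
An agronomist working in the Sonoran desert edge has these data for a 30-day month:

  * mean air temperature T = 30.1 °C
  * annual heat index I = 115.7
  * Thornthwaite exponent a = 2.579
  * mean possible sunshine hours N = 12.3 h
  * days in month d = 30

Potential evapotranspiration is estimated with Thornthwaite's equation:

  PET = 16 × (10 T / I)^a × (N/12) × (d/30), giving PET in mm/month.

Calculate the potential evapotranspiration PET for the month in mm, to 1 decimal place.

10T/I = 10 × 30.1 / 115.7 = 2.6016
(10T/I)^a = 2.6016^2.579 = 11.7735
Uncorrected PET = 16 × 11.7735 = 188.376 mm
Correction = (N/12)(d/30) = (12.3/12)(30/30) = 1.0250
PET = 188.376 × 1.0250 = 193.085 mm/month

193.1 mm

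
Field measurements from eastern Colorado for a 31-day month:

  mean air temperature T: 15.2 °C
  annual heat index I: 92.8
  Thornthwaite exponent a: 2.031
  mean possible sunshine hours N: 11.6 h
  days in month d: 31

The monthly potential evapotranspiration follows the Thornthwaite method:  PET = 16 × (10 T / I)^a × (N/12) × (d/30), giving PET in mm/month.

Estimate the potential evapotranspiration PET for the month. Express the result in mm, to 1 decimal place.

10T/I = 10 × 15.2 / 92.8 = 1.6379
(10T/I)^a = 1.6379^2.031 = 2.7241
Uncorrected PET = 16 × 2.7241 = 43.586 mm
Correction = (N/12)(d/30) = (11.6/12)(31/30) = 0.9989
PET = 43.586 × 0.9989 = 43.538 mm/month

43.5 mm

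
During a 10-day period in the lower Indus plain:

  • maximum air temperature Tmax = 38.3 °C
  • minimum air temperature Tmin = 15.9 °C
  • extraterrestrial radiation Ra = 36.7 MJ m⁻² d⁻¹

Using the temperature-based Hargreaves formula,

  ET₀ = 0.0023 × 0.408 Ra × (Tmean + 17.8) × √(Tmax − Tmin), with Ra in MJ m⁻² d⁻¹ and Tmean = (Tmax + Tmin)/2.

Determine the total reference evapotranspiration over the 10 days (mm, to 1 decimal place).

73.2 mm

Tmean = (38.3 + 15.9)/2 = 27.10 °C
0.408 Ra = 0.408 × 36.7 = 14.9736 mm/d equivalent
ET₀ = 0.0023 × 14.9736 × (27.10 + 17.8) × √22.4 = 0.0023 × 14.9736 × 44.90 × 4.7329 = 7.3186 mm/d
Over 10 days: 7.3186 × 10 = 73.186 mm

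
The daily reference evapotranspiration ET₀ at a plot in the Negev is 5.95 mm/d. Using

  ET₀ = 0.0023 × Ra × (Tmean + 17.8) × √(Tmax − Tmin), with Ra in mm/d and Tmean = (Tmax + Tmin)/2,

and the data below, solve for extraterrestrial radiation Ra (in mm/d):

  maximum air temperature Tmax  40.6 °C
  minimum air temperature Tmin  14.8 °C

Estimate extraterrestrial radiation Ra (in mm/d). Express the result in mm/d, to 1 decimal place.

11.2 mm/d

Tmean = 27.70 °C; √ΔT = 5.0794
Ra = ET₀ / [0.0023 × (Tmean+17.8) × √ΔT] = 5.95 / (0.0023 × 45.50 × 5.0794) = 11.193 mm/d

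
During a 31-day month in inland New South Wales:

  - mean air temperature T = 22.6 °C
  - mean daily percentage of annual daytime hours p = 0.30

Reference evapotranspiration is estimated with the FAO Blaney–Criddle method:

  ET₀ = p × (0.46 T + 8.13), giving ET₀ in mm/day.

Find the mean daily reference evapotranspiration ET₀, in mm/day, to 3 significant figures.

ET₀ = 0.30 × (0.46 × 22.6 + 8.13) = 0.30 × 18.526 = 5.5578 mm/d

5.56 mm/day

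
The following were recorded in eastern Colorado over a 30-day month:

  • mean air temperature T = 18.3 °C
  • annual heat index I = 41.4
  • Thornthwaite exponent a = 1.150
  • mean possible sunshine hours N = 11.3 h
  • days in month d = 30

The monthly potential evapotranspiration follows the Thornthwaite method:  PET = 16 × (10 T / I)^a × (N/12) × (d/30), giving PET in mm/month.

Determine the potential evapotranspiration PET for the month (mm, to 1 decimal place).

10T/I = 10 × 18.3 / 41.4 = 4.4203
(10T/I)^a = 4.4203^1.150 = 5.5242
Uncorrected PET = 16 × 5.5242 = 88.387 mm
Correction = (N/12)(d/30) = (11.3/12)(30/30) = 0.9417
PET = 88.387 × 0.9417 = 83.234 mm/month

83.2 mm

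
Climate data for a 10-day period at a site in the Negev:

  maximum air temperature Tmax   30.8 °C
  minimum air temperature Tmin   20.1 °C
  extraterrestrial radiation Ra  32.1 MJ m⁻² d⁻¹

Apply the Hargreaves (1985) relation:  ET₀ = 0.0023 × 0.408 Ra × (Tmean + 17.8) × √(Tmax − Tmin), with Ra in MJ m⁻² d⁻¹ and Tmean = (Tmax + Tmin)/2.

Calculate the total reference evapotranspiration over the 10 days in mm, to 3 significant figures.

42.6 mm

Tmean = (30.8 + 20.1)/2 = 25.45 °C
0.408 Ra = 0.408 × 32.1 = 13.0968 mm/d equivalent
ET₀ = 0.0023 × 13.0968 × (25.45 + 17.8) × √10.7 = 0.0023 × 13.0968 × 43.25 × 3.2711 = 4.2616 mm/d
Over 10 days: 4.2616 × 10 = 42.616 mm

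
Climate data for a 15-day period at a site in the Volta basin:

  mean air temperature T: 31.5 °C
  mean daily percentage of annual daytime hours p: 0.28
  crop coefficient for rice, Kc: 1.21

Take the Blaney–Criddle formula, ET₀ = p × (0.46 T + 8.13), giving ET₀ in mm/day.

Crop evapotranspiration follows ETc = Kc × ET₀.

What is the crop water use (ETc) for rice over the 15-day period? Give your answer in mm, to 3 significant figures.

ET₀ = 0.28 × (0.46 × 31.5 + 8.13) = 0.28 × 22.620 = 6.3336 mm/d
ETc = Kc × ET₀ = 1.21 × 6.3336 = 7.6637 mm/d
Over 15 days: 7.6637 × 15 = 114.956 mm

115 mm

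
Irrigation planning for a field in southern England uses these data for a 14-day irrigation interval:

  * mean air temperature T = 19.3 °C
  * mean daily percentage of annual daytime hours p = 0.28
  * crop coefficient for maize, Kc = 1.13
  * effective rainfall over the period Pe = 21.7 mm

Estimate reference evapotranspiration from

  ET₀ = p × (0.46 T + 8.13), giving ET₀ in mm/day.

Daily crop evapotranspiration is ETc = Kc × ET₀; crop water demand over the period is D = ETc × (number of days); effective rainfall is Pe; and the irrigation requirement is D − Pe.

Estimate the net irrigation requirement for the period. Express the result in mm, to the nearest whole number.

54 mm

ET₀ = 0.28 × (0.46 × 19.3 + 8.13) = 0.28 × 17.008 = 4.7622 mm/d
ETc = Kc × ET₀ = 1.13 × 4.7622 = 5.3813 mm/d
Crop demand D = ETc × 14 d = 5.3813 × 14 = 75.338 mm
D − Pe = 75.338 − 21.7 = 53.638 mm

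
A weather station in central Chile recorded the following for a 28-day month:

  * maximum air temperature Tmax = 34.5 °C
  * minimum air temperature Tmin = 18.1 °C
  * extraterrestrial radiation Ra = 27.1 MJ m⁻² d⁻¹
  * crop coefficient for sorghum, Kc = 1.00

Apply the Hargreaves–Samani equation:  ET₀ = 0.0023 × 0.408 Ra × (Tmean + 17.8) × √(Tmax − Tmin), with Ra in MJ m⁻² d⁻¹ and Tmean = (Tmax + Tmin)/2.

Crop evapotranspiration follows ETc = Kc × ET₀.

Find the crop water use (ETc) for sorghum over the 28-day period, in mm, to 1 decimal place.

Tmean = (34.5 + 18.1)/2 = 26.30 °C
0.408 Ra = 0.408 × 27.1 = 11.0568 mm/d equivalent
ET₀ = 0.0023 × 11.0568 × (26.30 + 17.8) × √16.4 = 0.0023 × 11.0568 × 44.10 × 4.0497 = 4.5417 mm/d
ETc = Kc × ET₀ = 1.00 × 4.5417 = 4.5417 mm/d
Over 28 days: 4.5417 × 28 = 127.168 mm

127.2 mm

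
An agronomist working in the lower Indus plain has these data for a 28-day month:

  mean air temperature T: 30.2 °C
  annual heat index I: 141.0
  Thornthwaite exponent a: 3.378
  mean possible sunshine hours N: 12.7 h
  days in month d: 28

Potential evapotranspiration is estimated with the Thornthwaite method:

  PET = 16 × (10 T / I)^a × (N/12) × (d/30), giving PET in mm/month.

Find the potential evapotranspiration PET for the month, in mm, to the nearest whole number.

207 mm

10T/I = 10 × 30.2 / 141.0 = 2.1418
(10T/I)^a = 2.1418^3.378 = 13.1030
Uncorrected PET = 16 × 13.1030 = 209.648 mm
Correction = (N/12)(d/30) = (12.7/12)(28/30) = 0.9878
PET = 209.648 × 0.9878 = 207.090 mm/month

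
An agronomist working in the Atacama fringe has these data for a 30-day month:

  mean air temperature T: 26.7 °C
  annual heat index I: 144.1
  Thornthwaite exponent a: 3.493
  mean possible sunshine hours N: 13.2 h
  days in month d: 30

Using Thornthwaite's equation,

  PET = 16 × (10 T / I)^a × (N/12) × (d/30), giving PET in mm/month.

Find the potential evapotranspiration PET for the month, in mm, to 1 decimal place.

151.7 mm

10T/I = 10 × 26.7 / 144.1 = 1.8529
(10T/I)^a = 1.8529^3.493 = 8.6220
Uncorrected PET = 16 × 8.6220 = 137.952 mm
Correction = (N/12)(d/30) = (13.2/12)(30/30) = 1.1000
PET = 137.952 × 1.1000 = 151.747 mm/month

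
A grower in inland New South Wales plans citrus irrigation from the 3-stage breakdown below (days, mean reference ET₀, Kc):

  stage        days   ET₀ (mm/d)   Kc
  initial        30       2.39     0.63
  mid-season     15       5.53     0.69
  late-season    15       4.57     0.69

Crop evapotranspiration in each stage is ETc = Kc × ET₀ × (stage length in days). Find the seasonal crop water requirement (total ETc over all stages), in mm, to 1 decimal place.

149.7 mm

initial: 0.63 × 2.39 × 30 = 45.17 mm
mid-season: 0.69 × 5.53 × 15 = 57.24 mm
late-season: 0.69 × 4.57 × 15 = 47.30 mm
Seasonal total = 149.71 mm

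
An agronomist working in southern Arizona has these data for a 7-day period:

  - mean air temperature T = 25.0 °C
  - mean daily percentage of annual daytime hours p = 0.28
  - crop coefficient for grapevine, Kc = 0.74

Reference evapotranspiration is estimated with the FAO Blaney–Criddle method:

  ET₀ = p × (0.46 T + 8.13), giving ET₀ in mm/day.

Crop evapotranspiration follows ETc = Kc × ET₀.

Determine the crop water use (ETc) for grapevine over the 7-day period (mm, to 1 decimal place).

ET₀ = 0.28 × (0.46 × 25.0 + 8.13) = 0.28 × 19.630 = 5.4964 mm/d
ETc = Kc × ET₀ = 0.74 × 5.4964 = 4.0673 mm/d
Over 7 days: 4.0673 × 7 = 28.471 mm

28.5 mm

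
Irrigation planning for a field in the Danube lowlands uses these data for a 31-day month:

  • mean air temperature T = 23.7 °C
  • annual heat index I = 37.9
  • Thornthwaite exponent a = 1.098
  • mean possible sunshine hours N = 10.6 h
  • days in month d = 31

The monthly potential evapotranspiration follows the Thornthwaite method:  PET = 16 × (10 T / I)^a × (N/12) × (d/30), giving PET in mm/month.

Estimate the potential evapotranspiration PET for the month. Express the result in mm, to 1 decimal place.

10T/I = 10 × 23.7 / 37.9 = 6.2533
(10T/I)^a = 6.2533^1.098 = 7.4839
Uncorrected PET = 16 × 7.4839 = 119.742 mm
Correction = (N/12)(d/30) = (10.6/12)(31/30) = 0.9128
PET = 119.742 × 0.9128 = 109.300 mm/month

109.3 mm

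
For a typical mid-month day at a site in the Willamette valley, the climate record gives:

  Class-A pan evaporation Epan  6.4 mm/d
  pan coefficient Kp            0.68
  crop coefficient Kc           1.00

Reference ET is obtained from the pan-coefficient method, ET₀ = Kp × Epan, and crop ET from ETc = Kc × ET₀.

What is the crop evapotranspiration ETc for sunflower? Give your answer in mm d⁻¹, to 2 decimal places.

ET₀ = 0.68 × 6.4 = 4.3520 mm/d
ETc = Kc × ET₀ = 1.00 × 4.3520 = 4.3520 mm/d

4.35 mm d⁻¹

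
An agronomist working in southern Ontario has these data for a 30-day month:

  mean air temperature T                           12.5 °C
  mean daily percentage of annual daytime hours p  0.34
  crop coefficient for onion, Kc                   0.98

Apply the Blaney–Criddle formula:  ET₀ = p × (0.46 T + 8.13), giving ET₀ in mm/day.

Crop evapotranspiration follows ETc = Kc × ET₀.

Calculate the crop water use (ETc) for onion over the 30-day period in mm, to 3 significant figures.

ET₀ = 0.34 × (0.46 × 12.5 + 8.13) = 0.34 × 13.880 = 4.7192 mm/d
ETc = Kc × ET₀ = 0.98 × 4.7192 = 4.6248 mm/d
Over 30 days: 4.6248 × 30 = 138.744 mm

139 mm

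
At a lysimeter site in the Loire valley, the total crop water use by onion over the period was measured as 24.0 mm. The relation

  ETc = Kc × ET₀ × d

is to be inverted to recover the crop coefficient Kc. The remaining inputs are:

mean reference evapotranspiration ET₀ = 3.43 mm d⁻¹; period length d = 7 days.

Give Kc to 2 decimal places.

1.00

ETc = Kc × ET₀ × d  ⇒  Kc = ETc / (ET₀ × d)
Kc = 24.0 / (3.43 × 7) = 24.0 / 24.01 = 0.9996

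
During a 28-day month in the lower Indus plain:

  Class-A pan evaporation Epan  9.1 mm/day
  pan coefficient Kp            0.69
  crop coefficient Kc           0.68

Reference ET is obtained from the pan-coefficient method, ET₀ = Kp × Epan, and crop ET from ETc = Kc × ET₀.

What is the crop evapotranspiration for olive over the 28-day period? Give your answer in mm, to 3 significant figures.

120 mm

ET₀ = 0.69 × 9.1 = 6.2790 mm/d
ETc = Kc × ET₀ = 0.68 × 6.2790 = 4.2697 mm/d
Over 28 days: 4.2697 × 28 = 119.552 mm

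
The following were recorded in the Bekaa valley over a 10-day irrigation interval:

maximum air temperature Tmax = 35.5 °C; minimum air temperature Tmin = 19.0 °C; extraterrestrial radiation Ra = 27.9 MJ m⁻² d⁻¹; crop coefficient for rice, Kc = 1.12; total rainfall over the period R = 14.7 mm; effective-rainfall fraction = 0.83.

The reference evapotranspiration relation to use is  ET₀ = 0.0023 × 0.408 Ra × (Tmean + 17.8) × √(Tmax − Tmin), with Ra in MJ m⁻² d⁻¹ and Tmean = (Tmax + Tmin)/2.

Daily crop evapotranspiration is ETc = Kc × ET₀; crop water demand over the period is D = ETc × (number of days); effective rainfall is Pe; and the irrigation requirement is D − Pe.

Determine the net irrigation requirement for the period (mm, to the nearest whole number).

41 mm

Tmean = (35.5 + 19.0)/2 = 27.25 °C
0.408 Ra = 0.408 × 27.9 = 11.3832 mm/d equivalent
ET₀ = 0.0023 × 11.3832 × (27.25 + 17.8) × √16.5 = 0.0023 × 11.3832 × 45.05 × 4.0620 = 4.7910 mm/d
ETc = Kc × ET₀ = 1.12 × 4.7910 = 5.3659 mm/d
Crop demand D = ETc × 10 d = 5.3659 × 10 = 53.659 mm
Pe = 0.83 × 14.7 = 12.201 mm
D − Pe = 53.659 − 12.201 = 41.458 mm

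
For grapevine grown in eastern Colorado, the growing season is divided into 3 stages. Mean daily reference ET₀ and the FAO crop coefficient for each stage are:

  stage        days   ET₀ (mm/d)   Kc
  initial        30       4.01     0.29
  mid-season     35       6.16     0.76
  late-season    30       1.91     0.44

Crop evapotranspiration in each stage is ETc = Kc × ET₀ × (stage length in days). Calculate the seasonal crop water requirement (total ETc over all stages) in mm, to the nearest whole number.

initial: 0.29 × 4.01 × 30 = 34.89 mm
mid-season: 0.76 × 6.16 × 35 = 163.86 mm
late-season: 0.44 × 1.91 × 30 = 25.21 mm
Seasonal total = 223.96 mm

224 mm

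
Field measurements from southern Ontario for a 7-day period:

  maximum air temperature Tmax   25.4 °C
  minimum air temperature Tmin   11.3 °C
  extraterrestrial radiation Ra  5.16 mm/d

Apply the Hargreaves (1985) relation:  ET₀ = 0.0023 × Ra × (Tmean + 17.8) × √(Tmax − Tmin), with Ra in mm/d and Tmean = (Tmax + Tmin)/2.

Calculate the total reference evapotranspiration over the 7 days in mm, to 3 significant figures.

Tmean = (25.4 + 11.3)/2 = 18.35 °C
ET₀ = 0.0023 × 5.16 × (18.35 + 17.8) × √14.1 = 0.0023 × 5.16 × 36.15 × 3.7550 = 1.6110 mm/d
Over 7 days: 1.6110 × 7 = 11.277 mm

11.3 mm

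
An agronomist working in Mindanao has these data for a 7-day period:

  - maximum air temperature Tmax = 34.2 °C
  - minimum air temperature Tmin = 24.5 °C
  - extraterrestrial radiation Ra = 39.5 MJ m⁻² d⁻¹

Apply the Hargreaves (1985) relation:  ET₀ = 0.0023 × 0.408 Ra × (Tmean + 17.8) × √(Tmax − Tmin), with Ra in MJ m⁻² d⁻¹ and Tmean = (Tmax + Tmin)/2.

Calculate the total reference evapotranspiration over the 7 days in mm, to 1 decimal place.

38.1 mm

Tmean = (34.2 + 24.5)/2 = 29.35 °C
0.408 Ra = 0.408 × 39.5 = 16.1160 mm/d equivalent
ET₀ = 0.0023 × 16.1160 × (29.35 + 17.8) × √9.7 = 0.0023 × 16.1160 × 47.15 × 3.1145 = 5.4432 mm/d
Over 7 days: 5.4432 × 7 = 38.102 mm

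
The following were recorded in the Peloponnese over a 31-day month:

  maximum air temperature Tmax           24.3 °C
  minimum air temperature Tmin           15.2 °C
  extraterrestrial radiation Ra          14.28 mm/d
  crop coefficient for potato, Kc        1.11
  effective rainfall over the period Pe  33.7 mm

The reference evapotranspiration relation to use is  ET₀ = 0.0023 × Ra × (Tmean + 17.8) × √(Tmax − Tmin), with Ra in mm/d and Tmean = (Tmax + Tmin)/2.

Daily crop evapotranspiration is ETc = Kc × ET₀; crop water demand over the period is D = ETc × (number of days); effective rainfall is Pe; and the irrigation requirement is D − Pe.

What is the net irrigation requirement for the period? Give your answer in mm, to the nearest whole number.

94 mm

Tmean = (24.3 + 15.2)/2 = 19.75 °C
ET₀ = 0.0023 × 14.28 × (19.75 + 17.8) × √9.1 = 0.0023 × 14.28 × 37.55 × 3.0166 = 3.7203 mm/d
ETc = Kc × ET₀ = 1.11 × 3.7203 = 4.1295 mm/d
Crop demand D = ETc × 31 d = 4.1295 × 31 = 128.015 mm
D − Pe = 128.015 − 33.7 = 94.315 mm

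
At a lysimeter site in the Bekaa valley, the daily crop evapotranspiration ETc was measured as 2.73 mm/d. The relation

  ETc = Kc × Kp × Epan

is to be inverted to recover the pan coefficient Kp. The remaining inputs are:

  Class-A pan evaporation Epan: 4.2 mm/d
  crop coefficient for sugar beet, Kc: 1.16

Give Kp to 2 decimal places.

ETc = Kc × Kp × Epan  ⇒  Kp = ETc / (Kc × Epan)
Kp = 2.73 / (1.16 × 4.2) = 2.73 / 4.872 = 0.5603

0.56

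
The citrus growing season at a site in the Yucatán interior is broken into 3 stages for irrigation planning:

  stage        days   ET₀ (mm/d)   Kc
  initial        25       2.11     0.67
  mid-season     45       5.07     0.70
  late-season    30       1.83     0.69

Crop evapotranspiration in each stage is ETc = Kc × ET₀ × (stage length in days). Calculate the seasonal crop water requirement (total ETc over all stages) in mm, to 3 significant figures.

initial: 0.67 × 2.11 × 25 = 35.34 mm
mid-season: 0.70 × 5.07 × 45 = 159.71 mm
late-season: 0.69 × 1.83 × 30 = 37.88 mm
Seasonal total = 232.93 mm

233 mm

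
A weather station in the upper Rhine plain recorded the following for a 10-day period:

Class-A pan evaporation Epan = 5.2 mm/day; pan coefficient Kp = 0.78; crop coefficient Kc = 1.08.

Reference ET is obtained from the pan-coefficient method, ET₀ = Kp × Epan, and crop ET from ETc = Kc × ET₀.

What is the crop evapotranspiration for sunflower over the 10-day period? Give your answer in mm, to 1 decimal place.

ET₀ = 0.78 × 5.2 = 4.0560 mm/d
ETc = Kc × ET₀ = 1.08 × 4.0560 = 4.3805 mm/d
Over 10 days: 4.3805 × 10 = 43.805 mm

43.8 mm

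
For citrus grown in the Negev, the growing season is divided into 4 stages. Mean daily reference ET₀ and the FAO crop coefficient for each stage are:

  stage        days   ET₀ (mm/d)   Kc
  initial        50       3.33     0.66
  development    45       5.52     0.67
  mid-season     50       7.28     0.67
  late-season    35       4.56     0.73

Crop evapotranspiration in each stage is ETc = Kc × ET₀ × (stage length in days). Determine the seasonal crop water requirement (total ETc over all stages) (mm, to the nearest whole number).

initial: 0.66 × 3.33 × 50 = 109.89 mm
development: 0.67 × 5.52 × 45 = 166.43 mm
mid-season: 0.67 × 7.28 × 50 = 243.88 mm
late-season: 0.73 × 4.56 × 35 = 116.51 mm
Seasonal total = 636.71 mm

637 mm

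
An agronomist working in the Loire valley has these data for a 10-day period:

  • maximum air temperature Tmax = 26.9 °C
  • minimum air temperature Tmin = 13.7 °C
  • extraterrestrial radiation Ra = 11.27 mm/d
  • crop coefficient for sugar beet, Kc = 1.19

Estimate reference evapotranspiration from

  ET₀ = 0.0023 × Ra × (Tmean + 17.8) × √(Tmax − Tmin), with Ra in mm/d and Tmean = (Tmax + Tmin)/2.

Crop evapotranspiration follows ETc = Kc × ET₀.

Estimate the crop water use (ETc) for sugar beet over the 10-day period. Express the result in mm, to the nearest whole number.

43 mm

Tmean = (26.9 + 13.7)/2 = 20.30 °C
ET₀ = 0.0023 × 11.27 × (20.30 + 17.8) × √13.2 = 0.0023 × 11.27 × 38.10 × 3.6332 = 3.5881 mm/d
ETc = Kc × ET₀ = 1.19 × 3.5881 = 4.2698 mm/d
Over 10 days: 4.2698 × 10 = 42.698 mm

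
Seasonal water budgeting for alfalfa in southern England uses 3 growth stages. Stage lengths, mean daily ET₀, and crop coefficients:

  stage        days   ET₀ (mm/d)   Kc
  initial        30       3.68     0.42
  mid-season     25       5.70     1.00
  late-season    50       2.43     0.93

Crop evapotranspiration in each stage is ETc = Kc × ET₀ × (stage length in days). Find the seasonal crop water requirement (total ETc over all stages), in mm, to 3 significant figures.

initial: 0.42 × 3.68 × 30 = 46.37 mm
mid-season: 1.00 × 5.70 × 25 = 142.50 mm
late-season: 0.93 × 2.43 × 50 = 113.00 mm
Seasonal total = 301.87 mm

302 mm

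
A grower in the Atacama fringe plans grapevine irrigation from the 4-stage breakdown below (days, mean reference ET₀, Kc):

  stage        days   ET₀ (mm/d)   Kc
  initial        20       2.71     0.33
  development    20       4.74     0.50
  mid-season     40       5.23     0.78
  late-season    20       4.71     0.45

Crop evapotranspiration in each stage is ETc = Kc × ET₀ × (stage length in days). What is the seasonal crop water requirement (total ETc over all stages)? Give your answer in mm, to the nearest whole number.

initial: 0.33 × 2.71 × 20 = 17.89 mm
development: 0.50 × 4.74 × 20 = 47.40 mm
mid-season: 0.78 × 5.23 × 40 = 163.18 mm
late-season: 0.45 × 4.71 × 20 = 42.39 mm
Seasonal total = 270.86 mm

271 mm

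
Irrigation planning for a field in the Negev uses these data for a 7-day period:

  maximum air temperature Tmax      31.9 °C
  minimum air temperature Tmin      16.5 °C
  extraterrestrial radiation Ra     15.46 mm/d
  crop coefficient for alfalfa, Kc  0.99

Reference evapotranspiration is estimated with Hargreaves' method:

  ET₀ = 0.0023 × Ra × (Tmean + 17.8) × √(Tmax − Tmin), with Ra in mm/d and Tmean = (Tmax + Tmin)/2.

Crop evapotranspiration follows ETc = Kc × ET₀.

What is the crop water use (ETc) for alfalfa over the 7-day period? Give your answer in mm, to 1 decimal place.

Tmean = (31.9 + 16.5)/2 = 24.20 °C
ET₀ = 0.0023 × 15.46 × (24.20 + 17.8) × √15.4 = 0.0023 × 15.46 × 42.00 × 3.9243 = 5.8607 mm/d
ETc = Kc × ET₀ = 0.99 × 5.8607 = 5.8021 mm/d
Over 7 days: 5.8021 × 7 = 40.615 mm

40.6 mm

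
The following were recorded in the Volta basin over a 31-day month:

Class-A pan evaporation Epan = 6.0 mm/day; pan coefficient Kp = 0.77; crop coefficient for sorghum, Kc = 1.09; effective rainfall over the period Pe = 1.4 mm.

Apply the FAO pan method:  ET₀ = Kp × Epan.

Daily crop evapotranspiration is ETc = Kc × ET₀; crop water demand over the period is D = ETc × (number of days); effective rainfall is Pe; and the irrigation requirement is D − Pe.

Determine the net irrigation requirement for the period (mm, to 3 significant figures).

ET₀ = 0.77 × 6.0 = 4.6200 mm/d
ETc = Kc × ET₀ = 1.09 × 4.6200 = 5.0358 mm/d
Crop demand D = ETc × 31 d = 5.0358 × 31 = 156.110 mm
D − Pe = 156.110 − 1.4 = 154.710 mm

155 mm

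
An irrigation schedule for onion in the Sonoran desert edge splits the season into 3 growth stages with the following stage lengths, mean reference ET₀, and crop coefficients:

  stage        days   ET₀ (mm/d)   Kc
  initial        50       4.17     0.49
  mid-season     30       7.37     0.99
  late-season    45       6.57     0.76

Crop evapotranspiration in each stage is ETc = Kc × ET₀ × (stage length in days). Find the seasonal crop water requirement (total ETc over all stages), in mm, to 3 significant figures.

546 mm

initial: 0.49 × 4.17 × 50 = 102.17 mm
mid-season: 0.99 × 7.37 × 30 = 218.89 mm
late-season: 0.76 × 6.57 × 45 = 224.69 mm
Seasonal total = 545.75 mm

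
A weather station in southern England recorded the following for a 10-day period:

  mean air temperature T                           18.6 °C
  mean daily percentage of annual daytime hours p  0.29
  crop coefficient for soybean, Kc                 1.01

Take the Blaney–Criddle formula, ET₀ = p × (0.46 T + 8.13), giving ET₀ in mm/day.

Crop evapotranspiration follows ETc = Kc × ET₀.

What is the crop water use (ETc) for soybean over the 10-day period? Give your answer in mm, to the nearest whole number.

ET₀ = 0.29 × (0.46 × 18.6 + 8.13) = 0.29 × 16.686 = 4.8389 mm/d
ETc = Kc × ET₀ = 1.01 × 4.8389 = 4.8873 mm/d
Over 10 days: 4.8873 × 10 = 48.873 mm

49 mm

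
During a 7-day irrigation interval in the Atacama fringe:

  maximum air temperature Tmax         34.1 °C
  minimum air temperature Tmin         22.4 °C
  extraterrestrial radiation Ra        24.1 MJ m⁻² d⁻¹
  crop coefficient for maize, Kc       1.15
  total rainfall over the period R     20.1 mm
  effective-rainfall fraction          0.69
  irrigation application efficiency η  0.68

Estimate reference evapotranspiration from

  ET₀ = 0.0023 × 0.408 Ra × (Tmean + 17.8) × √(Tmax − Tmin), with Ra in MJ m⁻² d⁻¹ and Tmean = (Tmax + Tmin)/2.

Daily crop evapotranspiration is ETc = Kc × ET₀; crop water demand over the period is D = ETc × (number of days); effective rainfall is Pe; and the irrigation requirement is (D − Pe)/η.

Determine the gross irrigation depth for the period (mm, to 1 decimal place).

Tmean = (34.1 + 22.4)/2 = 28.25 °C
0.408 Ra = 0.408 × 24.1 = 9.8328 mm/d equivalent
ET₀ = 0.0023 × 9.8328 × (28.25 + 17.8) × √11.7 = 0.0023 × 9.8328 × 46.05 × 3.4205 = 3.5622 mm/d
ETc = Kc × ET₀ = 1.15 × 3.5622 = 4.0965 mm/d
Crop demand D = ETc × 7 d = 4.0965 × 7 = 28.676 mm
Pe = 0.69 × 20.1 = 13.869 mm
D − Pe = 28.676 − 13.869 = 14.807 mm
Gross irrigation = 14.807 / 0.68 = 21.775 mm

21.8 mm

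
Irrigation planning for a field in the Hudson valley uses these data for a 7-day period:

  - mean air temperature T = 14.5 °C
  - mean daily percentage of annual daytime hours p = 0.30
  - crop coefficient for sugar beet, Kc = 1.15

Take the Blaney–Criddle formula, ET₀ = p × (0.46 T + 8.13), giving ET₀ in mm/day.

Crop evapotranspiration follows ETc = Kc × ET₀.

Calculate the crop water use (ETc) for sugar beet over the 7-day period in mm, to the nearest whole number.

36 mm

ET₀ = 0.30 × (0.46 × 14.5 + 8.13) = 0.30 × 14.800 = 4.4400 mm/d
ETc = Kc × ET₀ = 1.15 × 4.4400 = 5.1060 mm/d
Over 7 days: 5.1060 × 7 = 35.742 mm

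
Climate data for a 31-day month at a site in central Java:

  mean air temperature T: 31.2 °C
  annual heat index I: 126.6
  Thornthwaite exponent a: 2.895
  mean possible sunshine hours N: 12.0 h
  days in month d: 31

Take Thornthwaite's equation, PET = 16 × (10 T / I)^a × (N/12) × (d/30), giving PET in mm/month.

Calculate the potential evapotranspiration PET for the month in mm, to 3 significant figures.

225 mm

10T/I = 10 × 31.2 / 126.6 = 2.4645
(10T/I)^a = 2.4645^2.895 = 13.6162
Uncorrected PET = 16 × 13.6162 = 217.859 mm
Correction = (N/12)(d/30) = (12.0/12)(31/30) = 1.0333
PET = 217.859 × 1.0333 = 225.114 mm/month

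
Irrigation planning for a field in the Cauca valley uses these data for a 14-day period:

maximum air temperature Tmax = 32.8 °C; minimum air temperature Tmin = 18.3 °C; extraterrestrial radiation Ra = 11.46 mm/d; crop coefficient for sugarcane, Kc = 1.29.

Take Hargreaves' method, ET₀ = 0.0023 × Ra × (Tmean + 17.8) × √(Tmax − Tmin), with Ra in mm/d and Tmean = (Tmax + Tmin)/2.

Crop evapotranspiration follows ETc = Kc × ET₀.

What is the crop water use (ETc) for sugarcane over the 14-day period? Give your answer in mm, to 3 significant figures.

Tmean = (32.8 + 18.3)/2 = 25.55 °C
ET₀ = 0.0023 × 11.46 × (25.55 + 17.8) × √14.5 = 0.0023 × 11.46 × 43.35 × 3.8079 = 4.3510 mm/d
ETc = Kc × ET₀ = 1.29 × 4.3510 = 5.6128 mm/d
Over 14 days: 5.6128 × 14 = 78.579 mm

78.6 mm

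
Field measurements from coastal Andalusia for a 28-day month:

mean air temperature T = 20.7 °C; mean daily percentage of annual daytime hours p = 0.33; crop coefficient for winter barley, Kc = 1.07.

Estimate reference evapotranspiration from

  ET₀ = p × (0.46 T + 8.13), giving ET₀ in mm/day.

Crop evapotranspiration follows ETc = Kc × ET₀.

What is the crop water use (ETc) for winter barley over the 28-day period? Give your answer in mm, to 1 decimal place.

ET₀ = 0.33 × (0.46 × 20.7 + 8.13) = 0.33 × 17.652 = 5.8252 mm/d
ETc = Kc × ET₀ = 1.07 × 5.8252 = 6.2330 mm/d
Over 28 days: 6.2330 × 28 = 174.524 mm

174.5 mm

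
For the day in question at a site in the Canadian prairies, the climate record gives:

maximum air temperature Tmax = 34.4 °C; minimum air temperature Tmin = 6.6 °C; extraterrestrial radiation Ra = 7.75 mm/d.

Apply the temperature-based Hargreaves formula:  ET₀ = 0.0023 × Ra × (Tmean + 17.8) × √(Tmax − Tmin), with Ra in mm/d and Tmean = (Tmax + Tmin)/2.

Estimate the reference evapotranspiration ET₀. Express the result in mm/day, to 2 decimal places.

Tmean = (34.4 + 6.6)/2 = 20.50 °C
ET₀ = 0.0023 × 7.75 × (20.50 + 17.8) × √27.8 = 0.0023 × 7.75 × 38.30 × 5.2726 = 3.5996 mm/d

3.60 mm/day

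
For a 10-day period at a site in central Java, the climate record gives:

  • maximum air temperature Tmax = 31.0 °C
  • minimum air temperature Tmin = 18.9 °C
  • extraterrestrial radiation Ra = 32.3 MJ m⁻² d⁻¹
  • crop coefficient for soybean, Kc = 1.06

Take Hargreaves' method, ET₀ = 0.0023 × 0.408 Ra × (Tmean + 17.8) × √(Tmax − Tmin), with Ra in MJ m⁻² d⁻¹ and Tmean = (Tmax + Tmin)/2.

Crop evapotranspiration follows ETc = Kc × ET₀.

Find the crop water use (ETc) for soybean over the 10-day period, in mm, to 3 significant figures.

Tmean = (31.0 + 18.9)/2 = 24.95 °C
0.408 Ra = 0.408 × 32.3 = 13.1784 mm/d equivalent
ET₀ = 0.0023 × 13.1784 × (24.95 + 17.8) × √12.1 = 0.0023 × 13.1784 × 42.75 × 3.4785 = 4.5073 mm/d
ETc = Kc × ET₀ = 1.06 × 4.5073 = 4.7777 mm/d
Over 10 days: 4.7777 × 10 = 47.777 mm

47.8 mm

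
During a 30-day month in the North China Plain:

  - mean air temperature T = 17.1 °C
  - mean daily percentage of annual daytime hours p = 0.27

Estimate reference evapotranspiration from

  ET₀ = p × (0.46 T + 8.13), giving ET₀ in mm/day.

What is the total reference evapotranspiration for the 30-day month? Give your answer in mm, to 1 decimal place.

ET₀ = 0.27 × (0.46 × 17.1 + 8.13) = 0.27 × 15.996 = 4.3189 mm/d
Monthly total = 4.3189 × 30 = 129.567 mm

129.6 mm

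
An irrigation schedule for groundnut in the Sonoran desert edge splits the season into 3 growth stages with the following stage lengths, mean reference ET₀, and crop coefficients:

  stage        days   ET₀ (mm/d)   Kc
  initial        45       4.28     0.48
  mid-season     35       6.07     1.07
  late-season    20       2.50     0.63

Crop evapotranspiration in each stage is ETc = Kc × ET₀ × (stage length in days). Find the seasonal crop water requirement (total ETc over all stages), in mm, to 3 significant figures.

351 mm

initial: 0.48 × 4.28 × 45 = 92.45 mm
mid-season: 1.07 × 6.07 × 35 = 227.32 mm
late-season: 0.63 × 2.50 × 20 = 31.50 mm
Seasonal total = 351.27 mm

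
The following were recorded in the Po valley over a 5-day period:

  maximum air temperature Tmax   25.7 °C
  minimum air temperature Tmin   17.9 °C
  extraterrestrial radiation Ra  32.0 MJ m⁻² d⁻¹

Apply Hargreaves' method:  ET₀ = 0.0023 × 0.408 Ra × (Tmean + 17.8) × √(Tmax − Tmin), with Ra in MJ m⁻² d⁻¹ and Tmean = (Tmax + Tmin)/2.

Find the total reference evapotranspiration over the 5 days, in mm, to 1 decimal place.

16.6 mm

Tmean = (25.7 + 17.9)/2 = 21.80 °C
0.408 Ra = 0.408 × 32.0 = 13.0560 mm/d equivalent
ET₀ = 0.0023 × 13.0560 × (21.80 + 17.8) × √7.8 = 0.0023 × 13.0560 × 39.60 × 2.7928 = 3.3210 mm/d
Over 5 days: 3.3210 × 5 = 16.605 mm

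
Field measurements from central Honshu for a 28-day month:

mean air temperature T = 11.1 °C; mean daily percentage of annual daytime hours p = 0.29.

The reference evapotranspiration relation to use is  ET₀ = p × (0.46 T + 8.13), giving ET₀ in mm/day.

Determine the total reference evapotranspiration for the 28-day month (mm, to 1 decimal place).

ET₀ = 0.29 × (0.46 × 11.1 + 8.13) = 0.29 × 13.236 = 3.8384 mm/d
Monthly total = 3.8384 × 28 = 107.475 mm

107.5 mm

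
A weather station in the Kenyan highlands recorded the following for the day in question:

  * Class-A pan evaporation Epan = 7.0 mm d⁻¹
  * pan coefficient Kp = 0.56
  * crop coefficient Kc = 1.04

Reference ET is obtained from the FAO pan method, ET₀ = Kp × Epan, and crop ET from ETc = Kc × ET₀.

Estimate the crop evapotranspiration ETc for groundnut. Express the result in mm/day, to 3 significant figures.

4.08 mm/day

ET₀ = 0.56 × 7.0 = 3.9200 mm/d
ETc = Kc × ET₀ = 1.04 × 3.9200 = 4.0768 mm/d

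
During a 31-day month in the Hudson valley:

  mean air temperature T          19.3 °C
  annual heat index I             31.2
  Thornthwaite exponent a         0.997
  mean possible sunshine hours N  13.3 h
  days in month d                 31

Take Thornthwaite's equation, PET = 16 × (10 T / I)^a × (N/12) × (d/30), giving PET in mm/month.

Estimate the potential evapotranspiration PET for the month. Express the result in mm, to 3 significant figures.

10T/I = 10 × 19.3 / 31.2 = 6.1859
(10T/I)^a = 6.1859^0.997 = 6.1522
Uncorrected PET = 16 × 6.1522 = 98.435 mm
Correction = (N/12)(d/30) = (13.3/12)(31/30) = 1.1453
PET = 98.435 × 1.1453 = 112.738 mm/month

113 mm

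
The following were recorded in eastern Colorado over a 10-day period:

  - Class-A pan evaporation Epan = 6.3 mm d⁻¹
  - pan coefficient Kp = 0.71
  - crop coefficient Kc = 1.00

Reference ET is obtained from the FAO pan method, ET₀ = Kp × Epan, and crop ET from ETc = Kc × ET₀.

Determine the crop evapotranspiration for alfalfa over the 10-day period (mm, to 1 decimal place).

44.7 mm

ET₀ = 0.71 × 6.3 = 4.4730 mm/d
ETc = Kc × ET₀ = 1.00 × 4.4730 = 4.4730 mm/d
Over 10 days: 4.4730 × 10 = 44.730 mm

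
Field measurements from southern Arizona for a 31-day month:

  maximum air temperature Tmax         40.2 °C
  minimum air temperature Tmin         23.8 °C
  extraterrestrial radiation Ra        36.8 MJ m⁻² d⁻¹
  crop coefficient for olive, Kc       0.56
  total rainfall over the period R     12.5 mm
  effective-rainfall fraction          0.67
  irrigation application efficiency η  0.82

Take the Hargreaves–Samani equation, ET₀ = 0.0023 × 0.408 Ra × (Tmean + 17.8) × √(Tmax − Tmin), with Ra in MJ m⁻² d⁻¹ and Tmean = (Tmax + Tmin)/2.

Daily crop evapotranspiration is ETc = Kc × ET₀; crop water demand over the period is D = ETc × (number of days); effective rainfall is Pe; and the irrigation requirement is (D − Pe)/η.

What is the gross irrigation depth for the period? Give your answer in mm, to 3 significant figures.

Tmean = (40.2 + 23.8)/2 = 32.00 °C
0.408 Ra = 0.408 × 36.8 = 15.0144 mm/d equivalent
ET₀ = 0.0023 × 15.0144 × (32.00 + 17.8) × √16.4 = 0.0023 × 15.0144 × 49.80 × 4.0497 = 6.9645 mm/d
ETc = Kc × ET₀ = 0.56 × 6.9645 = 3.9001 mm/d
Crop demand D = ETc × 31 d = 3.9001 × 31 = 120.903 mm
Pe = 0.67 × 12.5 = 8.375 mm
D − Pe = 120.903 − 8.375 = 112.528 mm
Gross irrigation = 112.528 / 0.82 = 137.229 mm

137 mm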